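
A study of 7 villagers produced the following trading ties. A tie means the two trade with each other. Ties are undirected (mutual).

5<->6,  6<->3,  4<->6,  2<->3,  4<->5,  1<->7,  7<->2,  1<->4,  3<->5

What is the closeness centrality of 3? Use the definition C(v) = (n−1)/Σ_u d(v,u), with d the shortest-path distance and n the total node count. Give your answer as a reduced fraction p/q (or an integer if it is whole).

3/5

Distances from 3: 1:3, 2:1, 4:2, 5:1, 6:1, 7:2. Sum = 10.
n = 7, so closeness = 6/10 = 3/5.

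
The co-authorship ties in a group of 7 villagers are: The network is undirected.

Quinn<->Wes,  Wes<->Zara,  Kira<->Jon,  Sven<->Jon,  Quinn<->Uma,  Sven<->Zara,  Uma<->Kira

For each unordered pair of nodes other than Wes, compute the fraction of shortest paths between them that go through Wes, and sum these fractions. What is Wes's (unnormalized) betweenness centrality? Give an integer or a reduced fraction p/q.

3

Pairs whose geodesics pass through Wes — Sven–Quinn: 1; Uma–Zara: 1; Quinn–Zara: 1.
All other pairs contribute 0.
Summing the contributions gives betweenness(Wes) = 3.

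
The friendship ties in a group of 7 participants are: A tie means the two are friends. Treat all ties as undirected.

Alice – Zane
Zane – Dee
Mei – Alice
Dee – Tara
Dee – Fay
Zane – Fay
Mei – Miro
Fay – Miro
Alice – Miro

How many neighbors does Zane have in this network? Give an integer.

3

Zane is directly tied to Alice, Dee, and Fay. That is 3 neighbors, so the degree of Zane is 3.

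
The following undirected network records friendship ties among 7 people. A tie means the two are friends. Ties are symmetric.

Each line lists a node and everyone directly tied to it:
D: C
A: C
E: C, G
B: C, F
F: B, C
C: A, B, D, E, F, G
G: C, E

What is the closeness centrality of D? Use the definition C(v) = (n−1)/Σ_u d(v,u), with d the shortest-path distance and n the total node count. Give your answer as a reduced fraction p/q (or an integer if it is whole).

Distances from D: A:2, B:2, C:1, E:2, F:2, G:2. Sum = 11.
n = 7, so closeness = 6/11.

6/11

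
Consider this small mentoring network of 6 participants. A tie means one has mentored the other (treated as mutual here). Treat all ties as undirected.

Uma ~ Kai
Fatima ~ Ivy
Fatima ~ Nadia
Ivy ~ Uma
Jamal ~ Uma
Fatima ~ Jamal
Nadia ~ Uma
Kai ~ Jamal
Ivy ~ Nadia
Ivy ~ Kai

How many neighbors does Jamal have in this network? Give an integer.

3

Jamal is directly tied to Fatima, Kai, and Uma. That is 3 neighbors, so the degree of Jamal is 3.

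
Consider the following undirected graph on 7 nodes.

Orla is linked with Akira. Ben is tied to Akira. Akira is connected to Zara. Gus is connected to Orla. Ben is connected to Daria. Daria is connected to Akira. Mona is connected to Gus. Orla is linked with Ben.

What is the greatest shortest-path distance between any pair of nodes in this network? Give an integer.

4

Eccentricity of each node (its greatest distance to any other): Akira:3, Ben:3, Daria:4, Gus:3, Mona:4, Orla:2, Zara:4.
The maximum eccentricity is 4, realized for instance by the pair Daria–Mona via Daria – Akira – Orla – Gus – Mona. So the diameter is 4.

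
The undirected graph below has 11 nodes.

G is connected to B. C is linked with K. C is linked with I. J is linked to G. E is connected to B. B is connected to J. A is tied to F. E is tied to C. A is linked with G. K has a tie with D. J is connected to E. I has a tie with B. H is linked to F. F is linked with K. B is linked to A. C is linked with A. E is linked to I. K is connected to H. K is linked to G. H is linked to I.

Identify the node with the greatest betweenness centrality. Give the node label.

Unnormalized betweenness of each node: A:4, B:53/12, C:31/6, D:0, E:13/6, F:5/3, G:37/6, H:9/4, I:15/4, J:1/2, K:155/12.
K has the largest value, 155/12, making it the main broker — the node through which the most shortest paths run.

K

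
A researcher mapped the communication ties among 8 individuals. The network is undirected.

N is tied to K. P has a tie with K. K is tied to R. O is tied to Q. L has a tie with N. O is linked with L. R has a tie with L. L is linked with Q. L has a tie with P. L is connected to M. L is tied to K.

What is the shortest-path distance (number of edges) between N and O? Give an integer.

One shortest route is N – L – O, which uses 2 edges, and N and O are not directly tied, so nothing shorter exists. So d(N,O) = 2.

2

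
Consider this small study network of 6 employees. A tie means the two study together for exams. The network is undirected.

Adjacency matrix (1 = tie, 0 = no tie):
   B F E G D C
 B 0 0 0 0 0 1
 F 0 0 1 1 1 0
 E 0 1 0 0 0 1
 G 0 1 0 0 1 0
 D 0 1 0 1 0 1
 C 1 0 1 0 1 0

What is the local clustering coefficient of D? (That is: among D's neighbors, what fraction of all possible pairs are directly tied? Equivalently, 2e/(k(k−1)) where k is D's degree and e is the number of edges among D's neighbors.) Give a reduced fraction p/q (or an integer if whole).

1/3

D's neighbors: C, F, and G (k = 3).
Possible neighbor pairs: C(3,2) = 3. Edges among them: F–G → e = 1.
Clustering(D) = 1/3.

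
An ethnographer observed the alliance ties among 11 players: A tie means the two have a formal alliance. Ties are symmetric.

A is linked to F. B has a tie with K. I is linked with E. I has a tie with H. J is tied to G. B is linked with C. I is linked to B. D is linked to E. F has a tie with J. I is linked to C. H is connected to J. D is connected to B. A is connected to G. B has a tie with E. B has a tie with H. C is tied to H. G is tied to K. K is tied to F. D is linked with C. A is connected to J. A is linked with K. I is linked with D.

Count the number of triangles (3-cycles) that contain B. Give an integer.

7

B's neighbors: C, D, E, H, I, and K.
Neighbor pairs that are themselves tied: B–C–D; B–C–H; B–C–I; B–D–E; B–D–I; B–E–I; B–H–I. Each forms one triangle with B, for 7 in total.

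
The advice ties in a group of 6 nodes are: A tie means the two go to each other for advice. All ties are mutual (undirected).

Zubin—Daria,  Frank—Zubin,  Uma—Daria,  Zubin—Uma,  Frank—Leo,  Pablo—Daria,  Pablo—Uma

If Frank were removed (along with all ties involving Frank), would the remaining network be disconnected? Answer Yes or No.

Removing Frank leaves {Daria, Pablo, Uma, and Zubin} with no path to {Leo}, so the network splits into 2 components. Frank is a cut vertex.

Yes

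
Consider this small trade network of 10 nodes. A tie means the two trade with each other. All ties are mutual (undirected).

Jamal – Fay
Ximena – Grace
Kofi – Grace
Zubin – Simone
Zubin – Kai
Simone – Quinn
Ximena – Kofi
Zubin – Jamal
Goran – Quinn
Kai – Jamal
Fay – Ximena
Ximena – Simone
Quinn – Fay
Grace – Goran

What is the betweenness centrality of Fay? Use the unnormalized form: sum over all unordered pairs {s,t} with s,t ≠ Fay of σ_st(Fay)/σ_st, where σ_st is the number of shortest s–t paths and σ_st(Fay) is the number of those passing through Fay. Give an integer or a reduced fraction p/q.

25/3

Pairs whose geodesics pass through Fay — Kai–Quinn: 1/2; Kai–Goran: 1/2; Kai–Grace: 1/2; Kai–Kofi: 1/2; Kai–Ximena: 1/2; Quinn–Kofi: 1/3; Quinn–Ximena: 1/2; Quinn–Jamal: 1; Goran–Jamal: 1; Grace–Jamal: 1; Kofi–Jamal: 1; Ximena–Jamal: 1.
All other pairs contribute 0.
Summing the contributions gives betweenness(Fay) = 25/3.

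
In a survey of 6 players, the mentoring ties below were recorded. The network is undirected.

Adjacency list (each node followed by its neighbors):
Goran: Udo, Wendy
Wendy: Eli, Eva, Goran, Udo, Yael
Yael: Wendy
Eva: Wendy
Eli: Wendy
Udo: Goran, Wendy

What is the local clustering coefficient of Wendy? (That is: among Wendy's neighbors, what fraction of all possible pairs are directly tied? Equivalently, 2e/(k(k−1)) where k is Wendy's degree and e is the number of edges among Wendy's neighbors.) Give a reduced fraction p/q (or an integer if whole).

1/10

Wendy's neighbors: Eli, Eva, Goran, Udo, and Yael (k = 5).
Possible neighbor pairs: C(5,2) = 10. Edges among them: Goran–Udo → e = 1.
Clustering(Wendy) = 1/10.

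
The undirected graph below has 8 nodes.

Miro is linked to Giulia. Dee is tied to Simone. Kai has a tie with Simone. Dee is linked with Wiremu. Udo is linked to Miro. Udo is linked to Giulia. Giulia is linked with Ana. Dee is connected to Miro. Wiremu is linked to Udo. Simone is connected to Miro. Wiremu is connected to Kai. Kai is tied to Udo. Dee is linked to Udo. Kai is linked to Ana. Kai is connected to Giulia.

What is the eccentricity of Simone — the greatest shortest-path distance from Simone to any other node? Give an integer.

Distances from Simone: Ana:2, Dee:1, Giulia:2, Kai:1, Miro:1, Udo:2, Wiremu:2.
The largest is 2 (to Wiremu, Udo, Giulia, and Ana), so the eccentricity of Simone is 2.

2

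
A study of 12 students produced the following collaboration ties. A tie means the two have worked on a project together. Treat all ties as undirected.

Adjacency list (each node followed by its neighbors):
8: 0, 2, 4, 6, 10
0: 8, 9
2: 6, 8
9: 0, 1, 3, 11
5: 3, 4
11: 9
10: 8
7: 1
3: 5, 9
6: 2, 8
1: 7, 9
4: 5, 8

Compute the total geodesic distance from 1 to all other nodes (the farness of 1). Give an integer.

Distances from 1: 0:2, 2:4, 3:2, 4:4, 5:3, 6:4, 7:1, 8:3, 9:1, 10:4, 11:2.
Sum = 2 + 4 + 2 + 4 + 3 + 4 + 1 + 3 + 1 + 4 + 2 = 30.

30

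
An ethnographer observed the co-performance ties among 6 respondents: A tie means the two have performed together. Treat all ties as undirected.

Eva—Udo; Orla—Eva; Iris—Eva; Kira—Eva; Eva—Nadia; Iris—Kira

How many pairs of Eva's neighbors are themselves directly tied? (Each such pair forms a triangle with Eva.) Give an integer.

1

Eva's neighbors: Iris, Kira, Nadia, Orla, and Udo.
Neighbor pairs that are themselves tied: Eva–Iris–Kira. Each forms one triangle with Eva, for 1 in total.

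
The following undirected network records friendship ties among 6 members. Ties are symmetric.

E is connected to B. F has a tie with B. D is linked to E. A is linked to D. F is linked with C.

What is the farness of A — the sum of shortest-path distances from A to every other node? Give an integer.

Distances from A: B:3, C:5, D:1, E:2, F:4.
Sum = 3 + 5 + 1 + 2 + 4 = 15.

15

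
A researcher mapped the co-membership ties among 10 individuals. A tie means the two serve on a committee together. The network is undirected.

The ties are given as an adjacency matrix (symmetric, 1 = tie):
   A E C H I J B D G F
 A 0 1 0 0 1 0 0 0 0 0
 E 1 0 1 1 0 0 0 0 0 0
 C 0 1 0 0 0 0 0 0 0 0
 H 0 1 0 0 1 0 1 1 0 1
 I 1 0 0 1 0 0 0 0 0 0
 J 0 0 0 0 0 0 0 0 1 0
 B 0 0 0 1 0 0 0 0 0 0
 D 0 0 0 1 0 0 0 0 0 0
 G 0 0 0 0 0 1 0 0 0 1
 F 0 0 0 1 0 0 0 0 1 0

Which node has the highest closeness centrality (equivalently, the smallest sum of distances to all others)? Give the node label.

H

Farness (sum of distances to all others) for each node — A:24, B:22, C:26, D:22, E:18, F:18, G:24, H:14, I:20, J:32.
The smallest farness is 14, for H, so H has the highest closeness.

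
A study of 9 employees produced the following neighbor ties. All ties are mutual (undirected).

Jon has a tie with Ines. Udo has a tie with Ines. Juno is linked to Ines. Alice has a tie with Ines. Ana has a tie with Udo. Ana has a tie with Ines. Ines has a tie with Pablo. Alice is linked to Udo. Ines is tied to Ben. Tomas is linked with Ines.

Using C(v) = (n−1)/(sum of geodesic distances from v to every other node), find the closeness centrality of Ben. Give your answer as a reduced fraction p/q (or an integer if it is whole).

8/15

Distances from Ben: Alice:2, Ana:2, Ines:1, Jon:2, Juno:2, Pablo:2, Tomas:2, Udo:2. Sum = 15.
n = 9, so closeness = 8/15.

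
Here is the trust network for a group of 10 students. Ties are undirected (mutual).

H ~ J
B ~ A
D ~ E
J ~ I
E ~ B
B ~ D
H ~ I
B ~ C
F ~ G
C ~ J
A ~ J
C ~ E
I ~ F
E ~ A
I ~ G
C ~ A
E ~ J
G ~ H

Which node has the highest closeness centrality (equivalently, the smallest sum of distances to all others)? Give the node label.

J

Farness (sum of distances to all others) for each node — A:16, B:20, C:16, D:22, E:15, F:23, G:22, H:17, I:16, J:13.
The smallest farness is 13, for J, so J has the highest closeness.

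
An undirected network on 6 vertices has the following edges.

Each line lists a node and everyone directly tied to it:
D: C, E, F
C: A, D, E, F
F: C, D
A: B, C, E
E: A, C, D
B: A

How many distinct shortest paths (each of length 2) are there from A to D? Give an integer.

2

The shortest distance is 2. The length-2 paths are: A–C–D; A–E–D.
That gives 2 distinct shortest paths.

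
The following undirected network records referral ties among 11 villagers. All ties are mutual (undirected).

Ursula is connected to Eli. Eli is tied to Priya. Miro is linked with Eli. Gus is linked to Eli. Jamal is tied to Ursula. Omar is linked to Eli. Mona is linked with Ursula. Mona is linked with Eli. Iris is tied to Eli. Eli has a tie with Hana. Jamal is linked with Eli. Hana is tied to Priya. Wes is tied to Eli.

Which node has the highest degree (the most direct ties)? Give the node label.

Degrees — Eli:10, Gus:1, Hana:2, Iris:1, Jamal:2, Miro:1, Mona:2, Omar:1, Priya:2, Ursula:3, Wes:1.
The maximum is 10, attained only by Eli.

Eli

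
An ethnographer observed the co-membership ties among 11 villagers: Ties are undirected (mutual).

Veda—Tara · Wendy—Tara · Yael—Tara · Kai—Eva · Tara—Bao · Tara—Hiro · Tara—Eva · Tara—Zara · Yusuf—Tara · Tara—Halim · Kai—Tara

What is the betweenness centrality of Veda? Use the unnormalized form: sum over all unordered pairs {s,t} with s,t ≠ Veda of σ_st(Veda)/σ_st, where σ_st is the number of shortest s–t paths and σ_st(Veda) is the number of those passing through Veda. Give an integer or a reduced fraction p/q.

No shortest path between any pair of other nodes passes through Veda.
Summing the contributions gives betweenness(Veda) = 0.

0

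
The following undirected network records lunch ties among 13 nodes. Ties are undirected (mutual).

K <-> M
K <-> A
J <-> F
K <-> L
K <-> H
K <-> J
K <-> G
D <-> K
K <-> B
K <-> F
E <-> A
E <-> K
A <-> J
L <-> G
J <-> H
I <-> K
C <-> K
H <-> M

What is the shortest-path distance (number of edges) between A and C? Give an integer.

One shortest route is A – K – C, which uses 2 edges, and A and C are not directly tied, so nothing shorter exists. So d(A,C) = 2.

2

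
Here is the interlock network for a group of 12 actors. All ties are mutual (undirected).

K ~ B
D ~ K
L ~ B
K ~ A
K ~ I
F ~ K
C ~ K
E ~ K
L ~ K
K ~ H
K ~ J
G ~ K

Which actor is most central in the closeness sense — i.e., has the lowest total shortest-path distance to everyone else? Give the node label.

Farness (sum of distances to all others) for each node — A:21, B:20, C:21, D:21, E:21, F:21, G:21, H:21, I:21, J:21, K:11, L:20.
The smallest farness is 11, for K, so K has the highest closeness.

K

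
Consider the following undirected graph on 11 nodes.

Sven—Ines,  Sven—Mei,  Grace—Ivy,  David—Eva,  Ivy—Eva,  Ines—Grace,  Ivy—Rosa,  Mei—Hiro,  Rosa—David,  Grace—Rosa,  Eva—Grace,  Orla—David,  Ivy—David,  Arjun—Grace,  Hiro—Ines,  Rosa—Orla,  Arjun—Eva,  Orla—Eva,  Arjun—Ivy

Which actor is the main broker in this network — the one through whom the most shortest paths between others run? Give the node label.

Unnormalized betweenness of each node: Arjun:0, David:7/12, Eva:6, Grace:99/4, Hiro:4, Ines:43/2, Ivy:35/12, Mei:1/2, Orla:1/4, Rosa:9/2, Sven:4.
Grace has the largest value, 99/4, making it the main broker — the node through which the most shortest paths run.

Grace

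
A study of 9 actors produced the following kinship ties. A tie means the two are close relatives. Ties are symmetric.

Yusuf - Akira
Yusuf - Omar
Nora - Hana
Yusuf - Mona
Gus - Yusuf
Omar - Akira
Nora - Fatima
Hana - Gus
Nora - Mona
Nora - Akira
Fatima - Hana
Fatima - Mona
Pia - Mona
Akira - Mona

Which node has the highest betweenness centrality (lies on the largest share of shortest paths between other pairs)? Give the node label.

Mona

Unnormalized betweenness of each node: Akira:11/3, Fatima:1, Gus:3/2, Hana:2, Mona:29/3, Nora:10/3, Omar:0, Pia:0, Yusuf:35/6.
Mona has the largest value, 29/3, making it the main broker — the node through which the most shortest paths run.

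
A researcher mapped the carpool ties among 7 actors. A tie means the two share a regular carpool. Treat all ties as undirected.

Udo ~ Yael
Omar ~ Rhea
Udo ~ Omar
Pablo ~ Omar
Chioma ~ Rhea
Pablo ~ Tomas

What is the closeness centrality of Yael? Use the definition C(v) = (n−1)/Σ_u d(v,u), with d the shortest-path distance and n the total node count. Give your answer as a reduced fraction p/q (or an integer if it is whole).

6/17

Distances from Yael: Chioma:4, Omar:2, Pablo:3, Rhea:3, Tomas:4, Udo:1. Sum = 17.
n = 7, so closeness = 6/17.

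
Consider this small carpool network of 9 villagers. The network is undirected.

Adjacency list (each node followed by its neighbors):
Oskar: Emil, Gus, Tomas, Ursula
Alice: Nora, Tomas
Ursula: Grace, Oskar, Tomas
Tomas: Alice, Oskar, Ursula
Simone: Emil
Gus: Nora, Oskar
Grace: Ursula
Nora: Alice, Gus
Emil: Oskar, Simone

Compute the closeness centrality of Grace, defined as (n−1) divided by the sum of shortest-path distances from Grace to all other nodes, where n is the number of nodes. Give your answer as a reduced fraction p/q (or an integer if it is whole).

Distances from Grace: Alice:3, Emil:3, Gus:3, Nora:4, Oskar:2, Simone:4, Tomas:2, Ursula:1. Sum = 22.
n = 9, so closeness = 8/22 = 4/11.

4/11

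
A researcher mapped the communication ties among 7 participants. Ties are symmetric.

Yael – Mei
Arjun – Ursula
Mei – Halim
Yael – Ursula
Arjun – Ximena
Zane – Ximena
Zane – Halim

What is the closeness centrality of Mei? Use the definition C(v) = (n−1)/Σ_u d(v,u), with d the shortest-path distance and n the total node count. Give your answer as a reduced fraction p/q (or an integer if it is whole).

1/2

Distances from Mei: Arjun:3, Halim:1, Ursula:2, Ximena:3, Yael:1, Zane:2. Sum = 12.
n = 7, so closeness = 6/12 = 1/2.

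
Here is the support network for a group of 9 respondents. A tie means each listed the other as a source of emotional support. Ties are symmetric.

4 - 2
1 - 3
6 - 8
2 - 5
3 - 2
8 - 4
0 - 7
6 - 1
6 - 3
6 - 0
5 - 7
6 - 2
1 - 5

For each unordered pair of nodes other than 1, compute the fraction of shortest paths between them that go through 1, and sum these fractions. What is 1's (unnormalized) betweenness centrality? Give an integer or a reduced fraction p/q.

5/3

Pairs whose geodesics pass through 1 — 7–3: 1/3; 5–3: 1/2; 5–8: 1/3; 5–6: 1/2.
All other pairs contribute 0.
Summing the contributions gives betweenness(1) = 5/3.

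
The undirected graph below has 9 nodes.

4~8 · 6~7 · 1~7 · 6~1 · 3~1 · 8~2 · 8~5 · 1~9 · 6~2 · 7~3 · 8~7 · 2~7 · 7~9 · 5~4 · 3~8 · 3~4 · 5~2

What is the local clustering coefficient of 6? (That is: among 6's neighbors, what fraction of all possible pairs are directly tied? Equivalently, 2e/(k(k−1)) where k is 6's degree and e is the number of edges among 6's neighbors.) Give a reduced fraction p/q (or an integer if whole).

6's neighbors: 1, 2, and 7 (k = 3).
Possible neighbor pairs: C(3,2) = 3. Edges among them: 1–7, 2–7 → e = 2.
Clustering(6) = 2/3.

2/3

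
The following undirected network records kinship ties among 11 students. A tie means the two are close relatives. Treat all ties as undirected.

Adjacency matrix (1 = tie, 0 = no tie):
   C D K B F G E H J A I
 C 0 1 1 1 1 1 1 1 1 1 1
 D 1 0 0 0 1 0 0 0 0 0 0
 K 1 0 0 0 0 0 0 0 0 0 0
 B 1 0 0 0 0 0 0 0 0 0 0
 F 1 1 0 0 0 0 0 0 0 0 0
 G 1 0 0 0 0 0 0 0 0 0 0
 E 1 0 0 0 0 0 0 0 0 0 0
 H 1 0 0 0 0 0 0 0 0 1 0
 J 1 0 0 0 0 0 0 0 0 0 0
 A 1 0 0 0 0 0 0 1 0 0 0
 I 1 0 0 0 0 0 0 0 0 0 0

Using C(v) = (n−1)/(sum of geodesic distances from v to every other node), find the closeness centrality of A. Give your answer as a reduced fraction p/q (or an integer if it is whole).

5/9

Distances from A: B:2, C:1, D:2, E:2, F:2, G:2, H:1, I:2, J:2, K:2. Sum = 18.
n = 11, so closeness = 10/18 = 5/9.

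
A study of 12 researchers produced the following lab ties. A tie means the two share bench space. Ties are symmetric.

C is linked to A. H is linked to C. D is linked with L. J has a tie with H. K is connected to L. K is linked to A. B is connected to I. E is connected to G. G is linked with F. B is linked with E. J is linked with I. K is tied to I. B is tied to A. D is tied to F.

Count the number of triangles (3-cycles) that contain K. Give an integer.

0

K's neighbors are A, I, and L, but none of them are tied to each other, so no triangle contains K.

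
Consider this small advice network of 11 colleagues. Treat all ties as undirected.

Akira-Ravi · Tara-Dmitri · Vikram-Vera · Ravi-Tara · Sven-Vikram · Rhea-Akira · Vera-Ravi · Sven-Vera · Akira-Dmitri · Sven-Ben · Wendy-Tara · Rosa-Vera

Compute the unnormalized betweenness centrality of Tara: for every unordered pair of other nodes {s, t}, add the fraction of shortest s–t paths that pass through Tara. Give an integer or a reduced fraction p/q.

Pairs whose geodesics pass through Tara — Vera–Wendy: 1; Vera–Dmitri: 1/2; Sven–Wendy: 1; Sven–Dmitri: 1/2; Ravi–Wendy: 1; Ravi–Dmitri: 1/2; Wendy–Dmitri: 1; Wendy–Vikram: 1; Wendy–Rhea: 2/2; Wendy–Ben: 1; Wendy–Rosa: 1; Wendy–Akira: 2/2; Dmitri–Vikram: 1/2; Dmitri–Ben: 1/2 … (+1 more pairs).
All other pairs contribute 0.
Summing the contributions gives betweenness(Tara) = 12.

12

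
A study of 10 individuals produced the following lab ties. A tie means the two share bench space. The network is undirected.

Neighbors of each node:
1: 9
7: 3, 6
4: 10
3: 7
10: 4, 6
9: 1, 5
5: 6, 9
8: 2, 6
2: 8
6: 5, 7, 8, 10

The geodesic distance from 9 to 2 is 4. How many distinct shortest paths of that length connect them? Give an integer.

The shortest distance is 4, and the only length-4 path is 9–5–6–8–2. So there is exactly 1 shortest path.

1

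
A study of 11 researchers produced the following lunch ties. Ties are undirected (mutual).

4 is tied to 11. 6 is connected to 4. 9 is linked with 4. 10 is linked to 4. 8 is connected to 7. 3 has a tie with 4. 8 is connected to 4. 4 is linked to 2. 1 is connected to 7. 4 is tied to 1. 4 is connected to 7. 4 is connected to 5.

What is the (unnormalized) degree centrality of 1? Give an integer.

1 is directly tied to 4 and 7. That is 2 neighbors, so the degree of 1 is 2.

2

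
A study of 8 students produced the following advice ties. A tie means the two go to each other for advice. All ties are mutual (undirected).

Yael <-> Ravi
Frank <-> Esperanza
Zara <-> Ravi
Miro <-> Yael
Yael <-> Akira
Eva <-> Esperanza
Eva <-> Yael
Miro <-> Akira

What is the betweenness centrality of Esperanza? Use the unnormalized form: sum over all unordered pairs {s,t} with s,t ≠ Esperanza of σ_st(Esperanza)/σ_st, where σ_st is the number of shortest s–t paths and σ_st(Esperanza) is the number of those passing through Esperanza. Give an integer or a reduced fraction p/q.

Pairs whose geodesics pass through Esperanza — Zara–Frank: 1; Ravi–Frank: 1; Frank–Miro: 1; Frank–Eva: 1; Frank–Yael: 1; Frank–Akira: 1.
All other pairs contribute 0.
Summing the contributions gives betweenness(Esperanza) = 6.

6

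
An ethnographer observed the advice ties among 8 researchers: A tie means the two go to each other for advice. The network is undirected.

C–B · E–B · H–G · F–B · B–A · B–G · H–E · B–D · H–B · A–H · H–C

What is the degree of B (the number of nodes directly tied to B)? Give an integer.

7

B is directly tied to A, C, D, E, F, G, and H. That is 7 neighbors, so the degree of B is 7.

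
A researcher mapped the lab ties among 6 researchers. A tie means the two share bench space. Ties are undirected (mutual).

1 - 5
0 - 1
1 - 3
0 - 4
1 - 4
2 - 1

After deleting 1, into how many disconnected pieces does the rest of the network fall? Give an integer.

4

Without 1, the remaining ties split the others into: {2}; {0, 4}; {3}; {5}.
That's 4 separate components.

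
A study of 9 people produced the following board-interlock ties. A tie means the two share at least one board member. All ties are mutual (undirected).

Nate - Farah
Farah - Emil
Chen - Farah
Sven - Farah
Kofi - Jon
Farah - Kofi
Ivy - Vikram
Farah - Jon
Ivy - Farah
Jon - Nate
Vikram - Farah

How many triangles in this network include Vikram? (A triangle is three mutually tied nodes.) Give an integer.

Vikram's neighbors: Farah and Ivy.
Neighbor pairs that are themselves tied: Vikram–Farah–Ivy. Each forms one triangle with Vikram, for 1 in total.

1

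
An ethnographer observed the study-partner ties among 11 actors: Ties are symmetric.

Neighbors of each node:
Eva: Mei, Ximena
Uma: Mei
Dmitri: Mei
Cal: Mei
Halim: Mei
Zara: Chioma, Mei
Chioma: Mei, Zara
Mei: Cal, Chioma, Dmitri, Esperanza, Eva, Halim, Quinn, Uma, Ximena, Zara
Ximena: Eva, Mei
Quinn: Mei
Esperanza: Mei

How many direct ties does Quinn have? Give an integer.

1

Quinn is directly tied to Mei. That is 1 neighbor, so the degree of Quinn is 1.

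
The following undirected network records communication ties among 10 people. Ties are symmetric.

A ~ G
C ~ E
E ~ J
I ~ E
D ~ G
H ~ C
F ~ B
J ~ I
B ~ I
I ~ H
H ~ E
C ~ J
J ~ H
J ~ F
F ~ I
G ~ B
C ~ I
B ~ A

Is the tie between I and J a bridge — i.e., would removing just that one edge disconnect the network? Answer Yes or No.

No

Even without that edge, I still reaches J via I – E – J, so the network stays connected. Not a bridge.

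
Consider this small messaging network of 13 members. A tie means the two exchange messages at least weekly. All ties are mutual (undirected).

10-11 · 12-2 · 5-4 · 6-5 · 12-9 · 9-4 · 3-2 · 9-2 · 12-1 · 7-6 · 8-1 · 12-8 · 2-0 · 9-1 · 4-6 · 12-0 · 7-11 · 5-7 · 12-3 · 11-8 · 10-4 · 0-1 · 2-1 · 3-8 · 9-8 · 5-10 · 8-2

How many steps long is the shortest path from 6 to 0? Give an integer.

One shortest route is 6 – 4 – 9 – 2 – 0, which uses 4 edges, and at distance 3 from 6 we only reach {1, 2, 8, 12}, which does not include 0. So d(6,0) = 4.

4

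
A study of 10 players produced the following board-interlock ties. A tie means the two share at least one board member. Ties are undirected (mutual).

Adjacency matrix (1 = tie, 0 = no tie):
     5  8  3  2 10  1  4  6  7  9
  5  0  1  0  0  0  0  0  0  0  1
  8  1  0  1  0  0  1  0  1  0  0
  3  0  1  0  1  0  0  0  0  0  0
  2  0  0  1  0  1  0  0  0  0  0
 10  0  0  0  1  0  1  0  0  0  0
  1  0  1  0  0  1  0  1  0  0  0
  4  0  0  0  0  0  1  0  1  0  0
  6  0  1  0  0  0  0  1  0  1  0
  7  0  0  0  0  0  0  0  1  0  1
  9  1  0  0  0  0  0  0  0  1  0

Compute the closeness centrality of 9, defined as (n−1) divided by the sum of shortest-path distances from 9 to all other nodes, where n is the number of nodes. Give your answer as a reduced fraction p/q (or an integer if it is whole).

9/23

Distances from 9: 1:3, 2:4, 3:3, 4:3, 5:1, 6:2, 7:1, 8:2, 10:4. Sum = 23.
n = 10, so closeness = 9/23.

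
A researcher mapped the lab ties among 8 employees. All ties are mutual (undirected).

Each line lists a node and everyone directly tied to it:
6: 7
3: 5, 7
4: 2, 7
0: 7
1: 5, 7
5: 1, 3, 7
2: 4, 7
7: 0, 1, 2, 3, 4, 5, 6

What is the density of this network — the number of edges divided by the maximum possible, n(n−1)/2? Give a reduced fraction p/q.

5/14

There are 10 edges and 8 nodes, so the maximum possible is C(8,2) = 28.
Density = 10/28 = 5/14.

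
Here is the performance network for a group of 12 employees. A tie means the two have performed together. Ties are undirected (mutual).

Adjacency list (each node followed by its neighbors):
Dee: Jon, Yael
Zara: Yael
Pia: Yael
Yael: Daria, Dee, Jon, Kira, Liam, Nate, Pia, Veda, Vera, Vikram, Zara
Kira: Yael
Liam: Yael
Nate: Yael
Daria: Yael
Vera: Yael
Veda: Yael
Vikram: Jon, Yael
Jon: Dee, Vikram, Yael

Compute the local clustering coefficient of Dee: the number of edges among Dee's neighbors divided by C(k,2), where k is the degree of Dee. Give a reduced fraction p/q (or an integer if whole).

Dee's neighbors: Jon and Yael (k = 2).
Possible neighbor pairs: C(2,2) = 1. Edges among them: Jon–Yael → e = 1.
Clustering(Dee) = 1/1.

1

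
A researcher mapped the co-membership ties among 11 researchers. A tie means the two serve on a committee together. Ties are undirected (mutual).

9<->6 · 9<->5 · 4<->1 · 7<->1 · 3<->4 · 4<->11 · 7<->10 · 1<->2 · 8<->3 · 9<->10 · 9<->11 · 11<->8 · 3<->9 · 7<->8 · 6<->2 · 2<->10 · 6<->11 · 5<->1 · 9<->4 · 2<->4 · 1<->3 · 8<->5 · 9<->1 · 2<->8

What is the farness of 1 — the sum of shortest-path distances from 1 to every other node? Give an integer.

14

Distances from 1: 2:1, 3:1, 4:1, 5:1, 6:2, 7:1, 8:2, 9:1, 10:2, 11:2.
Sum = 1 + 1 + 1 + 1 + 2 + 1 + 2 + 1 + 2 + 2 = 14.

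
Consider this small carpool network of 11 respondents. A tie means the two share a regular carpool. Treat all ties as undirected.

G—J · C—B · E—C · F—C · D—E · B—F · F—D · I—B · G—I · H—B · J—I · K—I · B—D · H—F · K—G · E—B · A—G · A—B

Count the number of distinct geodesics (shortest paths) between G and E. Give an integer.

The shortest distance is 3. The length-3 paths are: G–I–B–E; G–A–B–E.
That gives 2 distinct shortest paths.

2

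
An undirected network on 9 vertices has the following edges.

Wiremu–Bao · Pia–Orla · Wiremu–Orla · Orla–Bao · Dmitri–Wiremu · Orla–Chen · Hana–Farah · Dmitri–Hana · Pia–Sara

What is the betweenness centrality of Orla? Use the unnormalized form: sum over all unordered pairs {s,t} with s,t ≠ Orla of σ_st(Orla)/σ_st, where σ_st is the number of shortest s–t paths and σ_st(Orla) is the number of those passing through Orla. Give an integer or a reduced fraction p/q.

17

Pairs whose geodesics pass through Orla — Farah–Sara: 1; Farah–Pia: 1; Farah–Chen: 1; Sara–Chen: 1; Sara–Wiremu: 1; Sara–Dmitri: 1; Sara–Bao: 1; Sara–Hana: 1; Pia–Chen: 1; Pia–Wiremu: 1; Pia–Dmitri: 1; Pia–Bao: 1; Pia–Hana: 1; Chen–Wiremu: 1 … (+3 more pairs).
All other pairs contribute 0.
Summing the contributions gives betweenness(Orla) = 17.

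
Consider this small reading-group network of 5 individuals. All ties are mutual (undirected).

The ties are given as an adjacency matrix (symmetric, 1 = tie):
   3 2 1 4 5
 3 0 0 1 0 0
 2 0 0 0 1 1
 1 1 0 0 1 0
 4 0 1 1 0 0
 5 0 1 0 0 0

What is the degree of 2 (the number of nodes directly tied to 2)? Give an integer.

2 is directly tied to 4 and 5. That is 2 neighbors, so the degree of 2 is 2.

2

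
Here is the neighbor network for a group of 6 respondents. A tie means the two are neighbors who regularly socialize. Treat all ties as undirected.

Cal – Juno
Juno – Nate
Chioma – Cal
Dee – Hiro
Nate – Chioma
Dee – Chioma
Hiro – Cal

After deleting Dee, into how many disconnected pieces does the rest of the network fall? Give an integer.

Dee's neighbors (Chioma and Hiro) remain reachable from one another through other ties, so the rest of the network stays in one piece.

1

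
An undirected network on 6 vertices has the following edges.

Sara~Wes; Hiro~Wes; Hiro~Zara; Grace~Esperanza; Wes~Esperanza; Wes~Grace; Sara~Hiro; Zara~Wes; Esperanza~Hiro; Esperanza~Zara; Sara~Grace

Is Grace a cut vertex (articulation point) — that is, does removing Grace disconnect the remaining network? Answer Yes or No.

Even without Grace, every remaining node can still reach every other (the residual graph is connected), so Grace is not a cut vertex.

No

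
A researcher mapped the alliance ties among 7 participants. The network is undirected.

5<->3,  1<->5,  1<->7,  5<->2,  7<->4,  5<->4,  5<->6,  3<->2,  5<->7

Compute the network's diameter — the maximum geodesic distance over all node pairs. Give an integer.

2

Eccentricity of each node (its greatest distance to any other): 1:2, 2:2, 3:2, 4:2, 5:1, 6:2, 7:2.
The maximum eccentricity is 2, realized for instance by the pair 4–2 via 4 – 5 – 2. So the diameter is 2.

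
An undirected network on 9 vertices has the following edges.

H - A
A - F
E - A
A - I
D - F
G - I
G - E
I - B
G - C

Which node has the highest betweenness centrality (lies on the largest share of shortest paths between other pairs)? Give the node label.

A

Unnormalized betweenness of each node: A:18, B:0, C:0, D:0, E:4, F:7, G:8, H:0, I:11.
A has the largest value, 18, making it the main broker — the node through which the most shortest paths run.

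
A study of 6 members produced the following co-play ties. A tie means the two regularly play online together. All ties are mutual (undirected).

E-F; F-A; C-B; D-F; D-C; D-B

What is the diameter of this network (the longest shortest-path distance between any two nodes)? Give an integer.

Eccentricity of each node (its greatest distance to any other): A:3, B:3, C:3, D:2, E:3, F:2.
The maximum eccentricity is 3, realized for instance by the pair A–B via A – F – D – B. So the diameter is 3.

3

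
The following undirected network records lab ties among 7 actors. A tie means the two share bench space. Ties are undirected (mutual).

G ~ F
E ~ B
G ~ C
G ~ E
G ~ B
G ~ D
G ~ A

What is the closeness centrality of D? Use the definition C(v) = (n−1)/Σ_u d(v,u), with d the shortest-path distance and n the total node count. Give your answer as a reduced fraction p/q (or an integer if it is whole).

6/11

Distances from D: A:2, B:2, C:2, E:2, F:2, G:1. Sum = 11.
n = 7, so closeness = 6/11.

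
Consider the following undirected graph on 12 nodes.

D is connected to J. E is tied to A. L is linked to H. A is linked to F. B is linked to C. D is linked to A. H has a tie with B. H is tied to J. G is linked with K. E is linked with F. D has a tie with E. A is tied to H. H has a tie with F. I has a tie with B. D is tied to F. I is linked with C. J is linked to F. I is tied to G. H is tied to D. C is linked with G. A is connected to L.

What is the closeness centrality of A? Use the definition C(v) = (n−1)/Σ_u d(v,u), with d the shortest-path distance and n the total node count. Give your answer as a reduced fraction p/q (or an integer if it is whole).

11/24

Distances from A: B:2, C:3, D:1, E:1, F:1, G:4, H:1, I:3, J:2, K:5, L:1. Sum = 24.
n = 12, so closeness = 11/24.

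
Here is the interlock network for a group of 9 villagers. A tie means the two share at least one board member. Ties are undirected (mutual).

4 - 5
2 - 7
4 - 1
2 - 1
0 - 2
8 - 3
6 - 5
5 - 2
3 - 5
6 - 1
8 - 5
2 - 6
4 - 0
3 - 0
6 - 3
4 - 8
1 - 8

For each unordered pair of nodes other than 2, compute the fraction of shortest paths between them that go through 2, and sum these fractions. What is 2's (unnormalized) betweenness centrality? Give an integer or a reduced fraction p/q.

Pairs whose geodesics pass through 2 — 8–7: 2/2; 0–6: 1/2; 0–1: 1/2; 0–7: 1; 0–5: 1/3; 6–7: 1; 1–7: 1; 1–5: 1/4; 3–7: 3/3; 7–4: 3/3; 7–5: 1.
All other pairs contribute 0.
Summing the contributions gives betweenness(2) = 103/12.

103/12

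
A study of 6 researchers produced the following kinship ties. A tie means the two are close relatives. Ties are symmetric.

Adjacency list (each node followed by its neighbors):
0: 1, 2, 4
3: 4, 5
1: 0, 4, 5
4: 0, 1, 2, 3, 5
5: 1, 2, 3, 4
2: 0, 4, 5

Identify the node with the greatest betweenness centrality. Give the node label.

4

Unnormalized betweenness of each node: 0:1/3, 1:1/3, 2:1/3, 3:0, 4:8/3, 5:4/3.
4 has the largest value, 8/3, making it the main broker — the node through which the most shortest paths run.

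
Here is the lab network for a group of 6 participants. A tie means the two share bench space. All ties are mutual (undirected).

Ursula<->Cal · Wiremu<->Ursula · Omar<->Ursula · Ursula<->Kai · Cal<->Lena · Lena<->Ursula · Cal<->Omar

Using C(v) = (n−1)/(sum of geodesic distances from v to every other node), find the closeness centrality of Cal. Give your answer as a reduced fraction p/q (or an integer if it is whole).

5/7

Distances from Cal: Kai:2, Lena:1, Omar:1, Ursula:1, Wiremu:2. Sum = 7.
n = 6, so closeness = 5/7.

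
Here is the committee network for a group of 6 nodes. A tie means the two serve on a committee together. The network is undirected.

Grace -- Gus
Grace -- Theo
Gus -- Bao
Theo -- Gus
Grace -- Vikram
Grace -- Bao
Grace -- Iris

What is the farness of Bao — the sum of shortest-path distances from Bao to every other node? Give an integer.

8

Distances from Bao: Grace:1, Gus:1, Iris:2, Theo:2, Vikram:2.
Sum = 1 + 1 + 2 + 2 + 2 = 8.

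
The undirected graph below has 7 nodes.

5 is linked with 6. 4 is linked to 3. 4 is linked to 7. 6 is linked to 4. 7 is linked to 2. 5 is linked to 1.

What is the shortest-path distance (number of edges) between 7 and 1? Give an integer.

One shortest route is 7 – 4 – 6 – 5 – 1, which uses 4 edges, and at distance 3 from 7 we only reach {5}, which does not include 1. So d(7,1) = 4.

4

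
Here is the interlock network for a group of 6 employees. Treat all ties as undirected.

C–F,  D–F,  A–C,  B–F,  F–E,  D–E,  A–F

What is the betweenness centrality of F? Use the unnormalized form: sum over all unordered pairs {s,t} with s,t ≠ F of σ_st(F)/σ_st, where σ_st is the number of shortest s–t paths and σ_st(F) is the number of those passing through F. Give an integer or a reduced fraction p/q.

Pairs whose geodesics pass through F — B–E: 1; B–C: 1; B–D: 1; B–A: 1; E–C: 1; E–A: 1; C–D: 1; D–A: 1.
All other pairs contribute 0.
Summing the contributions gives betweenness(F) = 8.

8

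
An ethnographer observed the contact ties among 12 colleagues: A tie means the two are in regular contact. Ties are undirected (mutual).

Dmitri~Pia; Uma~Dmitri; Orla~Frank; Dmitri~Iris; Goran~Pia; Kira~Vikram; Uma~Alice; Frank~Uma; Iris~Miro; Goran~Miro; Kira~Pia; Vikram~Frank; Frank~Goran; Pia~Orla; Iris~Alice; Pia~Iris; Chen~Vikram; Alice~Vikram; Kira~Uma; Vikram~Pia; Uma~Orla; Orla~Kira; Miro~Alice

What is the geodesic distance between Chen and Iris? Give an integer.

One shortest route is Chen – Vikram – Pia – Iris, which uses 3 edges, and at distance 2 from Chen we only reach {Alice, Frank, Kira, Pia}, which does not include Iris. So d(Chen,Iris) = 3.

3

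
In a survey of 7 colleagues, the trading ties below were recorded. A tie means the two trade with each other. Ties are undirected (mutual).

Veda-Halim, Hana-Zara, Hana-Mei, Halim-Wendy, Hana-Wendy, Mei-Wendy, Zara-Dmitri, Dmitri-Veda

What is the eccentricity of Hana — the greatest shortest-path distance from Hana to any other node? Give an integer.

Distances from Hana: Dmitri:2, Halim:2, Mei:1, Veda:3, Wendy:1, Zara:1.
The largest is 3 (to Veda), so the eccentricity of Hana is 3.

3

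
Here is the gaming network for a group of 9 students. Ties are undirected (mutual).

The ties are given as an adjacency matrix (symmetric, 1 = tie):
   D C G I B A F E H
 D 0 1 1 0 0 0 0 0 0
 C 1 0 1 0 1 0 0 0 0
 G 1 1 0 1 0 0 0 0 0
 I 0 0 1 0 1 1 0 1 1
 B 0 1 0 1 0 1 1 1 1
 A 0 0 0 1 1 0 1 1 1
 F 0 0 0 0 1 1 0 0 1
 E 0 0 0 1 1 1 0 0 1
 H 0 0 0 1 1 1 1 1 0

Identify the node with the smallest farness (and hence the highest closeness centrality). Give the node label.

Farness (sum of distances to all others) for each node — A:12, B:10, C:13, D:18, E:13, F:15, G:14, H:12, I:11.
The smallest farness is 10, for B, so B has the highest closeness.

B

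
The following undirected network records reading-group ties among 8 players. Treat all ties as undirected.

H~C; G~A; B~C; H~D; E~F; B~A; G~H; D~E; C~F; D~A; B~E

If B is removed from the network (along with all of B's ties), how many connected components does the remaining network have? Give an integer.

B's neighbors (A, C, and E) remain reachable from one another through other ties, so the rest of the network stays in one piece.

1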